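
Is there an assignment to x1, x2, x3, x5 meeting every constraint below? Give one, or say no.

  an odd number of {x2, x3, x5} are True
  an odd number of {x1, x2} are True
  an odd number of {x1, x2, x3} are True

x1 = True, x2 = False, x3 = False, x5 = True

{x2, x3, x5}: 1 true → odd ✓
{x1, x2}: 1 true → odd ✓
{x1, x2, x3}: 1 true → odd ✓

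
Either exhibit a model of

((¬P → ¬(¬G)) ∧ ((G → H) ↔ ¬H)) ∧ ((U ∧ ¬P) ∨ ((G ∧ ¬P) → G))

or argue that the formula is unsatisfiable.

H = False, P = True, G = False, U = False

  (¬P → ¬(¬G)) ∧ ((G → H) ↔ ¬H) = True
    ¬P → ¬(¬G) = True
      ¬P = False
      ¬(¬G) = False
        ¬G = True
    (G → H) ↔ ¬H = True
      G → H = True
      ¬H = True
  (U ∧ ¬P) ∨ ((G ∧ ¬P) → G) = True
    U ∧ ¬P = False
      ¬P = False
    (G ∧ ¬P) → G = True
      G ∧ ¬P = False
        ¬P = False
Both conjuncts True, so the formula holds.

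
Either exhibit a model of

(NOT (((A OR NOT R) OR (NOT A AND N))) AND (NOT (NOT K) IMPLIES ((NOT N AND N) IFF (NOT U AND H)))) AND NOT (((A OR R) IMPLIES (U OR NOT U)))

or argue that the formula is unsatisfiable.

UNSATISFIABLE

The conjunct NOT (((A OR R) IMPLIES (U OR NOT U))) is unsatisfiable on its own:
  U=F, R=F, A=F: evaluates to False.
  U=F, R=F, A=T: evaluates to False.
  U=F, R=T, A=F: evaluates to False.
  U=F, R=T, A=T: evaluates to False.
  U=T, R=F, A=F: evaluates to False.
  U=T, R=F, A=T: evaluates to False.
  U=T, R=T, A=F: evaluates to False.
  U=T, R=T, A=T: evaluates to False.
So the whole conjunction is unsatisfiable.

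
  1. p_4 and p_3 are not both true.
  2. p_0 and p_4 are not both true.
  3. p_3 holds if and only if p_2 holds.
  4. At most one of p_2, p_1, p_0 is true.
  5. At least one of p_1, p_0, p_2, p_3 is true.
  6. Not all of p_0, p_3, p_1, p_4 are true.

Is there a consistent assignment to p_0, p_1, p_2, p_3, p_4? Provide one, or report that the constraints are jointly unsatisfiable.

p_0: False, p_1: False, p_2: True, p_3: True, p_4: False

  (1) p_4=F, p_3=T — not both ✓
  (2) p_0=F, p_4=F — not both ✓
  (3) p_3=T, p_2=T — same ✓
  (4) {p_2, p_1, p_0}: 1 true — at most one ✓
  (5) {p_1, p_0, p_2, p_3}: 2 true — at least one ✓
  (6) {p_0, p_3, p_1, p_4}: 1/4 true — not all ✓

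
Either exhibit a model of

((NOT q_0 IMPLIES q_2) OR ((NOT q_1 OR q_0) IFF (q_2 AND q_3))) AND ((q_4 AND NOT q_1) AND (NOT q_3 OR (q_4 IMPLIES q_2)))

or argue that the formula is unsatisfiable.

q_0=T, q_1=F, q_2=T, q_3=T, q_4=T

  (NOT q_0 IMPLIES q_2) OR ((NOT q_1 OR q_0) IFF (q_2 AND q_3)) = True
    NOT q_0 IMPLIES q_2 = True
      NOT q_0 = False
    (NOT q_1 OR q_0) IFF (q_2 AND q_3) = True
      NOT q_1 OR q_0 = True
        NOT q_1 = True
      q_2 AND q_3 = True
  (q_4 AND NOT q_1) AND (NOT q_3 OR (q_4 IMPLIES q_2)) = True
    q_4 AND NOT q_1 = True
      NOT q_1 = True
    NOT q_3 OR (q_4 IMPLIES q_2) = True
      NOT q_3 = False
      q_4 IMPLIES q_2 = True
Both conjuncts True, so the formula holds.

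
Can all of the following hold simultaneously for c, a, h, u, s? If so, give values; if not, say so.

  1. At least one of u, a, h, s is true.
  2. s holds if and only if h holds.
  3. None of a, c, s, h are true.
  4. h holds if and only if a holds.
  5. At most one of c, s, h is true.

c = False; a = False; h = False; u = True; s = False

  (1) {u, a, h, s}: 1 true — at least one ✓
  (2) s=F, h=F — same ✓
  (3) {a, c, s, h}: 0 true — none ✓
  (4) h=F, a=F — same ✓
  (5) {c, s, h}: 0 true — at most one ✓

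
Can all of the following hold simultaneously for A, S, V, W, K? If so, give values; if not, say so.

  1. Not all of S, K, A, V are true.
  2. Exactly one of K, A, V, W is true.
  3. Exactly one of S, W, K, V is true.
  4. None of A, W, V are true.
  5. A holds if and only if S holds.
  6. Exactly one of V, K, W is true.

A=F; S=F; V=F; W=F; K=T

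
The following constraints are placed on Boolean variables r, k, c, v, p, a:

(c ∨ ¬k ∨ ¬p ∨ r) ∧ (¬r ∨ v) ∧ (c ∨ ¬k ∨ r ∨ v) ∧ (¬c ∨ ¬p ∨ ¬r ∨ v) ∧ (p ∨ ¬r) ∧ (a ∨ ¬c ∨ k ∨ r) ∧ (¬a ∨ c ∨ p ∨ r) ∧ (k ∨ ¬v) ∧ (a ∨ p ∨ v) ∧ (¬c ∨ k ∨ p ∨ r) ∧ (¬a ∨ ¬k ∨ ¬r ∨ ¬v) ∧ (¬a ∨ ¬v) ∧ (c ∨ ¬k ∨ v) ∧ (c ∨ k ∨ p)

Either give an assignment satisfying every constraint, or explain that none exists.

Set r = False.
Set k = True.
Set c = True.
Set v = False.
Set p = True.
Set a = False.
All clauses satisfied.

r=F, k=T, c=T, v=F, p=T, a=F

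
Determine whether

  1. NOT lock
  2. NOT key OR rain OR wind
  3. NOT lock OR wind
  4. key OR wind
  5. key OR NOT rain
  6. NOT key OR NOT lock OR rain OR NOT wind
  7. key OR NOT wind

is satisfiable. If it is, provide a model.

Unit clause (NOT lock) forces lock = False.
Set key = True.
Set wind = True.
Set rain = True.
Check each clause:
  (NOT lock): NOT lock holds.
  (NOT key OR rain OR wind): rain holds.
  (NOT lock OR wind): NOT lock holds.
  (key OR wind): key holds.
  (key OR NOT rain): key holds.
  (NOT key OR NOT lock OR rain OR NOT wind): NOT lock holds.
  (key OR NOT wind): key holds.
All clauses satisfied.

key = True, wind = True, rain = True, lock = False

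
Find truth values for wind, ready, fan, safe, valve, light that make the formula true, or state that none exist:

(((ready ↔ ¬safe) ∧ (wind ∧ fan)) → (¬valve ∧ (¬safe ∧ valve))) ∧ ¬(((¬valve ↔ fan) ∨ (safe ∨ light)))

wind = True, ready = False, fan = True, safe = False, valve = True, light = False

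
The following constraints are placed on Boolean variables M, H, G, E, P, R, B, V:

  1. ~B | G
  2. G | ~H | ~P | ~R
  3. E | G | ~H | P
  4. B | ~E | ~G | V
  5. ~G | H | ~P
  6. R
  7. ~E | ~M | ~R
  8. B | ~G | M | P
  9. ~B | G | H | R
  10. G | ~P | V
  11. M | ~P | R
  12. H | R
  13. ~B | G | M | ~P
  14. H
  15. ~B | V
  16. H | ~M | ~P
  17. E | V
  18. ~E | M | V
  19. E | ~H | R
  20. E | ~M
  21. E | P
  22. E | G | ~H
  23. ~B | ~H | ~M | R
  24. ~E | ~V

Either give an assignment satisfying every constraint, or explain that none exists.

Unit clause (R) forces R = True.
Unit clause (H) forces H = True.
Try M = True:
  (~E | ~M | ~R) forces E = False.
  clause (E | ~M) is falsified — backtrack.
So M = False.
Set G = True.
Try E = True:
  (~E | M | V) forces V = True.
  clause (~E | ~V) is falsified — backtrack.
So E = False.
  then (E | V) forces V = True.
  then (E | P) forces P = True.
Set B = True.
All clauses satisfied.

M = False, H = True, G = True, E = False, P = True, R = True, B = True, V = True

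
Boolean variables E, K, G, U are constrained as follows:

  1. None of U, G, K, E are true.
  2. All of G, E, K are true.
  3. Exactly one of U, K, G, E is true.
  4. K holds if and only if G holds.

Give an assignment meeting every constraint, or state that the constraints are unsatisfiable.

The formula is unsatisfiable.

Case E = True:
  Constraint (1) is violated (E=T) — contradiction.
Case E = False:
  Constraint (2) is violated (E=F) — contradiction.
Both cases fail — unsatisfiable.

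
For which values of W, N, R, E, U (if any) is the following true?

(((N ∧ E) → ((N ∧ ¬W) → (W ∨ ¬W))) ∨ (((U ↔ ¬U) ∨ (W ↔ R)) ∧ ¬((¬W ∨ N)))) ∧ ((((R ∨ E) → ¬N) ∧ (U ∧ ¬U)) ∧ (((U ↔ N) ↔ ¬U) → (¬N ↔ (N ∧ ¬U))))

Case U = True: the conjunct ¬U is False.
Case U = False: the conjunct U is False.
Both cases fail — unsatisfiable.

UNSATISFIABLE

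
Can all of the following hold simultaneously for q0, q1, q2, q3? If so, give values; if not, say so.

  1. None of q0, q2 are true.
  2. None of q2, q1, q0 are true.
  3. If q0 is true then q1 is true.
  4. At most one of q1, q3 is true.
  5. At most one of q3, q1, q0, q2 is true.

q0 = False, q1 = False, q2 = False, q3 = False

  (1) {q0, q2}: 0 true — none ✓
  (2) {q2, q1, q0}: 0 true — none ✓
  (3) q0=F ⇒ q1: vacuous ✓
  (4) {q1, q3}: 0 true — at most one ✓
  (5) {q3, q1, q0, q2}: 0 true — at most one ✓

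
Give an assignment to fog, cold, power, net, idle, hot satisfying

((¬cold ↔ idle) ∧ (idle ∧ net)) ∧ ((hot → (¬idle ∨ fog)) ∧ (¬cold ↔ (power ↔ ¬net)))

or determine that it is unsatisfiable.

fog: False; cold: False; power: False; net: True; idle: True; hot: False

  (¬cold ↔ idle) ∧ (idle ∧ net) = True
    ¬cold ↔ idle = True
      ¬cold = True
    idle ∧ net = True
  (hot → (¬idle ∨ fog)) ∧ (¬cold ↔ (power ↔ ¬net)) = True
    hot → (¬idle ∨ fog) = True
      ¬idle ∨ fog = False
        ¬idle = False
    ¬cold ↔ (power ↔ ¬net) = True
      ¬cold = True
      power ↔ ¬net = True
        ¬net = False
Both conjuncts True, so the formula holds.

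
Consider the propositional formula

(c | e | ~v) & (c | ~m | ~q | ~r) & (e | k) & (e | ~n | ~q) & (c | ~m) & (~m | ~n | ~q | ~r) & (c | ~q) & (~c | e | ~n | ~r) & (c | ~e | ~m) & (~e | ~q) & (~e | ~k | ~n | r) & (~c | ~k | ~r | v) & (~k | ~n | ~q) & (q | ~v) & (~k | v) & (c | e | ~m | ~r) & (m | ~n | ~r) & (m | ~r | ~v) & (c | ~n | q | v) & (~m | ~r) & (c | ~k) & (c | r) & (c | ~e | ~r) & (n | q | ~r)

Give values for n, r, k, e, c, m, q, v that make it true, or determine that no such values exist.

Set n = True.
Set r = False.
  then (c | r) forces c = True.
Set k = False.
  then (e | k) forces e = True.
  then (~e | ~q) forces q = False.
  then (q | ~v) forces v = False.
Set m = False.
All clauses satisfied.

n = True, r = False, k = False, e = True, c = True, m = False, q = False, v = False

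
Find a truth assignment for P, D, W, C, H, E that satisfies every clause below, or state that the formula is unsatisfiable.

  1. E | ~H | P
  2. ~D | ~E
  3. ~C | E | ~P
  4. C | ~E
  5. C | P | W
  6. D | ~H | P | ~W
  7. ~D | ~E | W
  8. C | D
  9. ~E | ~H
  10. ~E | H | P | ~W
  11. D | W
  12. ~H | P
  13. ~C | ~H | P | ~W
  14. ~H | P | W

P: True; D: False; W: True; C: True; H: False; E: True

Set P = True.
Set D = False.
  then (C | D) forces C = True.
  then (D | W) forces W = True.
  then (~C | E | ~P) forces E = True.
  then (~E | ~H) forces H = False.
All clauses satisfied.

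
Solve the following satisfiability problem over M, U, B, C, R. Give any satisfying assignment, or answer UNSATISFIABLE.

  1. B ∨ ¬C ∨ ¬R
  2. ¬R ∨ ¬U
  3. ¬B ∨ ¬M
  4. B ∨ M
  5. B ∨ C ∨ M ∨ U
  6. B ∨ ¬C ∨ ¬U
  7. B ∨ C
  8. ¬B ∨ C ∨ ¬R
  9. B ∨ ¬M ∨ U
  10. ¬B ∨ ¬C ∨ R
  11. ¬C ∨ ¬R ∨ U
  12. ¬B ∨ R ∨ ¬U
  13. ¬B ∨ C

Case M = True:
  (¬B ∨ ¬M) forces B = False.
  (B ∨ C) forces C = True.
  (B ∨ ¬C ∨ ¬R) forces R = False.
  (B ∨ ¬C ∨ ¬U) forces U = False.
  Clause (B ∨ ¬M ∨ U) is falsified — contradiction.
Case M = False:
  (B ∨ M) forces B = True.
  (¬B ∨ C) forces C = True.
  (¬B ∨ ¬C ∨ R) forces R = True.
  (¬R ∨ ¬U) forces U = False.
  Clause (¬C ∨ ¬R ∨ U) is falsified — contradiction.
Both cases fail, so the formula is unsatisfiable.

The formula is unsatisfiable.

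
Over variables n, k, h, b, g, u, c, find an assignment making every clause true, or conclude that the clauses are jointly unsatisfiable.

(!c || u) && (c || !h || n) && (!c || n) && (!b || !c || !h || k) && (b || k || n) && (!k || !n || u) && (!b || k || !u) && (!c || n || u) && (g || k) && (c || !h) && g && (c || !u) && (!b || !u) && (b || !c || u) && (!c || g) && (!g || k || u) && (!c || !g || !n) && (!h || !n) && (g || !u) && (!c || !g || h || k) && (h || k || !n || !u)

Unit clause (g) forces g = True.
Try n = True:
  (!c || !g || !n) forces c = False.
  (c || !h) forces h = False.
  (c || !u) forces u = False.
  (!k || !n || u) forces k = False.
  clause (!g || k || u) is falsified — backtrack.
So n = False.
  then (!c || n) forces c = False.
  then (c || !h) forces h = False.
  then (c || !u) forces u = False.
  then (!g || k || u) forces k = True.
Set b = False.
All clauses satisfied.

n = False, k = True, h = False, b = False, g = True, u = False, c = False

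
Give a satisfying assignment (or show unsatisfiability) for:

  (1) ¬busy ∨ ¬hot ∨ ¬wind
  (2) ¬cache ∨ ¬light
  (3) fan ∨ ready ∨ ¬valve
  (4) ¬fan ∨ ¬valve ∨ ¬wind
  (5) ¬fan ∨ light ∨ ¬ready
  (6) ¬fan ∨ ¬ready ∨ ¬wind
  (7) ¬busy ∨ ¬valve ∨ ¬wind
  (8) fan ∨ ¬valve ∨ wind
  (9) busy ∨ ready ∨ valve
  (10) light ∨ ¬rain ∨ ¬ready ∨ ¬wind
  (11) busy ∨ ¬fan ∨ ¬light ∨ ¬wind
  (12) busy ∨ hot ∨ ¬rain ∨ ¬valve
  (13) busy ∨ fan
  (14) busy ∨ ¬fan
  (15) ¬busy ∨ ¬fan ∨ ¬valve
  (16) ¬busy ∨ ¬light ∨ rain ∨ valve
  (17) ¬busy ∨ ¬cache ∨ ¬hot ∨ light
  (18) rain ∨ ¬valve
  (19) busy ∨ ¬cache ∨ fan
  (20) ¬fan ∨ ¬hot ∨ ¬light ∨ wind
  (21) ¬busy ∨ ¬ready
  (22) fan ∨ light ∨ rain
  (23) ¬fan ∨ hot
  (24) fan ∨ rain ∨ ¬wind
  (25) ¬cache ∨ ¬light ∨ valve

Set hot = False.
  then (¬fan ∨ hot) forces fan = False.
  then (busy ∨ fan) forces busy = True.
  then (¬busy ∨ ¬ready) forces ready = False.
  then (fan ∨ ready ∨ ¬valve) forces valve = False.
Try rain = False:
  (¬busy ∨ ¬light ∨ rain ∨ valve) forces light = False.
  clause (fan ∨ light ∨ rain) is falsified — backtrack.
So rain = True.
Set cache = False.
Set light = False.
Set wind = False.
All clauses satisfied.

hot = False; valve = False; rain = True; ready = False; busy = True; cache = False; light = False; fan = False; wind = False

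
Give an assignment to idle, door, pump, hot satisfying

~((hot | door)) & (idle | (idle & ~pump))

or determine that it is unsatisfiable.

idle = True, door = False, pump = False, hot = False

  ~((hot | door)) = True
    hot | door = False
  idle | (idle & ~pump) = True
    idle & ~pump = True
      ~pump = True
Both conjuncts True, so the formula holds.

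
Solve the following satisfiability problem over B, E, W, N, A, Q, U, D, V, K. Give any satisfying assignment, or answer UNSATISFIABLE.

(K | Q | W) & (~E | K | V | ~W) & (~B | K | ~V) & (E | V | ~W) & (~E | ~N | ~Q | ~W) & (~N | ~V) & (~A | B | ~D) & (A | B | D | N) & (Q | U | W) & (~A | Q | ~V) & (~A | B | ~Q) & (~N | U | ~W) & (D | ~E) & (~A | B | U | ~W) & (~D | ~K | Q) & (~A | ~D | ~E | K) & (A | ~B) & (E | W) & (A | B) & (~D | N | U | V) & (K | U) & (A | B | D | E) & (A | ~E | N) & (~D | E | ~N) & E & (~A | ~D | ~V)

Unit clause (E) forces E = True.
In (D | ~E) only D is left, so D = True.
Try B = False:
  (~A | B | ~D) forces A = False.
  clause (A | B) is falsified — backtrack.
So B = True.
  then (A | ~B) forces A = True.
  then (~A | ~D | ~V) forces V = False.
  then (~A | ~D | ~E | K) forces K = True.
  then (~D | ~K | Q) forces Q = True.
Set W = True.
  then (~E | ~N | ~Q | ~W) forces N = False.
  then (~D | N | U | V) forces U = True.
All clauses satisfied.

B = True, E = True, W = True, N = False, A = True, Q = True, U = True, D = True, V = False, K = True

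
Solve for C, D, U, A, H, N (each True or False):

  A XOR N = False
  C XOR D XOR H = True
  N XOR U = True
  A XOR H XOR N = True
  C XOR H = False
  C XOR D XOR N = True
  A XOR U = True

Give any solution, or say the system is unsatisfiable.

C: True, D: True, U: False, A: True, H: True, N: True

A XOR N = T XOR T = False ✓
C XOR D XOR H = T XOR T XOR T = True ✓
N XOR U = T XOR F = True ✓
A XOR H XOR N = T XOR T XOR T = True ✓
C XOR H = T XOR T = False ✓
C XOR D XOR N = T XOR T XOR T = True ✓
A XOR U = T XOR F = True ✓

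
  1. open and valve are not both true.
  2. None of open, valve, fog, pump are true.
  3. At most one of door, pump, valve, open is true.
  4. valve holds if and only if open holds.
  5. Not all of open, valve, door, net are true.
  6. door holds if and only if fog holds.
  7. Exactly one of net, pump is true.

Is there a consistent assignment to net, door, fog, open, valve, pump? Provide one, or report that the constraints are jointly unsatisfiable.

net: True, door: False, fog: False, open: False, valve: False, pump: False

  (1) open=F, valve=F — not both ✓
  (2) {open, valve, fog, pump}: 0 true — none ✓
  (3) {door, pump, valve, open}: 0 true — at most one ✓
  (4) valve=F, open=F — same ✓
  (5) {open, valve, door, net}: 1/4 true — not all ✓
  (6) door=F, fog=F — same ✓
  (7) {net, pump}: 1 true — exactly one ✓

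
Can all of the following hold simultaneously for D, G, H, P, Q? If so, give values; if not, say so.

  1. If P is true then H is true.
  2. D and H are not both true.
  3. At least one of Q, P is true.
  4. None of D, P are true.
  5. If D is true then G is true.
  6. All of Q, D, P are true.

Case D = True:
  Constraint (4) is violated (D=T) — contradiction.
Case D = False:
  Constraint (6) is violated (D=F) — contradiction.
Both cases fail — unsatisfiable.

Unsatisfiable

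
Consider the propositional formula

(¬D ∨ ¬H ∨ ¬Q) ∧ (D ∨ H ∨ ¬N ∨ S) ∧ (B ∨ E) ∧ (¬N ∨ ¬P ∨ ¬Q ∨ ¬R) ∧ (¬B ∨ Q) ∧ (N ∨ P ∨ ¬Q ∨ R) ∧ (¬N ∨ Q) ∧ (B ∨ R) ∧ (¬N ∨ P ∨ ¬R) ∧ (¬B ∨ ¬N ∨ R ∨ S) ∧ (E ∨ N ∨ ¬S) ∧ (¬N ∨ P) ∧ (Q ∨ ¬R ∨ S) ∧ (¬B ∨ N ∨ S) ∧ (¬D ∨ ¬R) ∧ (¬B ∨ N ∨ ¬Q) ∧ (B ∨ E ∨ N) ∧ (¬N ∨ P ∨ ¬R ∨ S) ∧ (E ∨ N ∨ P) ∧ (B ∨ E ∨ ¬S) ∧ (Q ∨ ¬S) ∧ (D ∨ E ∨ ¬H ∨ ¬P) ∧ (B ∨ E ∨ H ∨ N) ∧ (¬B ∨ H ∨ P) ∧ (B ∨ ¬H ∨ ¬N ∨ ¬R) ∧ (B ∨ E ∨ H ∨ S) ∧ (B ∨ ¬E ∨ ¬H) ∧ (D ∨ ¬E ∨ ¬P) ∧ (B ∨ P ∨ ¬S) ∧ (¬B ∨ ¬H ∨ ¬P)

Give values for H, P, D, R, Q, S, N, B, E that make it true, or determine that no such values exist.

Set H = False.
Set P = True.
Set D = True.
  then (¬D ∨ ¬R) forces R = False.
  then (B ∨ R) forces B = True.
  then (¬B ∨ Q) forces Q = True.
  then (¬B ∨ N ∨ ¬Q) forces N = True.
  then (¬B ∨ ¬N ∨ R ∨ S) forces S = True.
Set E = False.
All clauses satisfied.

H=F; P=T; D=T; R=F; Q=T; S=T; N=T; B=T; E=F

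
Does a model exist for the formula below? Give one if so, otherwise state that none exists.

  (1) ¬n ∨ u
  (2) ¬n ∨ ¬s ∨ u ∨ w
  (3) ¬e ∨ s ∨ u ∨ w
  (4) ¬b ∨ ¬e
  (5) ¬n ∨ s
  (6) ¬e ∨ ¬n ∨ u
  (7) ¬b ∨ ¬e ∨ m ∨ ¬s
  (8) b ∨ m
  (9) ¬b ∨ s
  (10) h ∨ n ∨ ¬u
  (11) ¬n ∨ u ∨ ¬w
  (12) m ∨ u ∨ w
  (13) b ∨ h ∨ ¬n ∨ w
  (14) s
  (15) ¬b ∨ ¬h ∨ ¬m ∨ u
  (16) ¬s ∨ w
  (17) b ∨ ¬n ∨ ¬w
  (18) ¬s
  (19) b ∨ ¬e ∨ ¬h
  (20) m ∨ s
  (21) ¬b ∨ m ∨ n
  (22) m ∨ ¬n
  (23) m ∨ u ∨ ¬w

Unsatisfiable — no assignment works.

Case s = True:
  Clause (¬s) is falsified — contradiction.
Case s = False:
  Clause (s) is falsified — contradiction.
Both cases fail, so the formula is unsatisfiable.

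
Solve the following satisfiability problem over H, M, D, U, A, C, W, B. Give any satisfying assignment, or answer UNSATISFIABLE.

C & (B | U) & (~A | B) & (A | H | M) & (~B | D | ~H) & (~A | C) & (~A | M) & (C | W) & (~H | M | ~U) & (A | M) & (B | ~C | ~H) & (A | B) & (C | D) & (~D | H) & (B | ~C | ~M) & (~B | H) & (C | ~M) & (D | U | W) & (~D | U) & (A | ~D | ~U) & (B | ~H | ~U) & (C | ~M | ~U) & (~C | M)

H=T; M=T; D=T; U=T; A=T; C=T; W=F; B=T

Unit clause (C) forces C = True.
In (~C | M) only M is left, so M = True.
In (B | ~C | ~M) only B is left, so B = True.
In (~B | H) only H is left, so H = True.
In (~B | D | ~H) only D is left, so D = True.
In (~D | U) only U is left, so U = True.
In (A | ~D | ~U) only A is left, so A = True.
Set W = False.
All clauses satisfied.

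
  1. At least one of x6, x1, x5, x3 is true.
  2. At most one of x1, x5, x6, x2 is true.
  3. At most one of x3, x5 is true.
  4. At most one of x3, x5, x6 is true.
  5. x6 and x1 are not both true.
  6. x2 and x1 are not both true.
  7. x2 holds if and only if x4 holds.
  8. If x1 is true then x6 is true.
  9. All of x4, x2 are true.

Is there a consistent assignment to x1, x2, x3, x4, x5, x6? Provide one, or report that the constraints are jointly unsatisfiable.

x1 = False; x2 = True; x3 = True; x4 = True; x5 = False; x6 = False

  (1) {x6, x1, x5, x3}: 1 true — at least one ✓
  (2) {x1, x5, x6, x2}: 1 true — at most one ✓
  (3) {x3, x5}: 1 true — at most one ✓
  (4) {x3, x5, x6}: 1 true — at most one ✓
  (5) x6=F, x1=F — not both ✓
  (6) x2=T, x1=F — not both ✓
  (7) x2=T, x4=T — same ✓
  (8) x1=F ⇒ x6: vacuous ✓
  (9) {x4, x2}: all 2 true ✓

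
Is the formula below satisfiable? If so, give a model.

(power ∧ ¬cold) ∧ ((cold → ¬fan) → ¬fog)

fan = True, fog = False, cold = False, power = True

  power ∧ ¬cold = True
    ¬cold = True
  (cold → ¬fan) → ¬fog = True
    cold → ¬fan = True
      ¬fan = False
    ¬fog = True
Both conjuncts True, so the formula holds.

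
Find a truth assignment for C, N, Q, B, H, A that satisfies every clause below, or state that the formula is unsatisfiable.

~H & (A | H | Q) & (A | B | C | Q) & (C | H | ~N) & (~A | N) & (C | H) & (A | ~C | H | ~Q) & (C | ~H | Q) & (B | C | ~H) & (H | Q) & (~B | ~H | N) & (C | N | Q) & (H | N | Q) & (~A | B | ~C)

C = True; N = True; Q = True; B = True; H = False; A = True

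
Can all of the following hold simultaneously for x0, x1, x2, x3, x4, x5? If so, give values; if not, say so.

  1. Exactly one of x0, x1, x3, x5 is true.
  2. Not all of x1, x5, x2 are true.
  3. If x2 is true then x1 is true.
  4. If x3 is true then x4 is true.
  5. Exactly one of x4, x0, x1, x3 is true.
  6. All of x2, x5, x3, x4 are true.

Case x2 = True:
  (3) with x2=T forces x1 = True.
  (1) with x1=T forces x0 = False.
  (1) with x1=T forces x3 = False.
  Constraint (6) is violated (x3=F) — contradiction.
Case x2 = False:
  Constraint (6) is violated (x2=F) — contradiction.
Both cases fail — unsatisfiable.

No satisfying assignment exists.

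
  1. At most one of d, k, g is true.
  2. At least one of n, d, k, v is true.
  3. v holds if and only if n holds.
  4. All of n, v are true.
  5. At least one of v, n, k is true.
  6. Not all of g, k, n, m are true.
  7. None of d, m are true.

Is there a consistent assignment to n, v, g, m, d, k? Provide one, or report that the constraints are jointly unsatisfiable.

n = True, v = True, g = False, m = False, d = False, k = False

  (1) {d, k, g}: 0 true — at most one ✓
  (2) {n, d, k, v}: 2 true — at least one ✓
  (3) v=T, n=T — same ✓
  (4) {n, v}: all 2 true ✓
  (5) {v, n, k}: 2 true — at least one ✓
  (6) {g, k, n, m}: 1/4 true — not all ✓
  (7) {d, m}: 0 true — none ✓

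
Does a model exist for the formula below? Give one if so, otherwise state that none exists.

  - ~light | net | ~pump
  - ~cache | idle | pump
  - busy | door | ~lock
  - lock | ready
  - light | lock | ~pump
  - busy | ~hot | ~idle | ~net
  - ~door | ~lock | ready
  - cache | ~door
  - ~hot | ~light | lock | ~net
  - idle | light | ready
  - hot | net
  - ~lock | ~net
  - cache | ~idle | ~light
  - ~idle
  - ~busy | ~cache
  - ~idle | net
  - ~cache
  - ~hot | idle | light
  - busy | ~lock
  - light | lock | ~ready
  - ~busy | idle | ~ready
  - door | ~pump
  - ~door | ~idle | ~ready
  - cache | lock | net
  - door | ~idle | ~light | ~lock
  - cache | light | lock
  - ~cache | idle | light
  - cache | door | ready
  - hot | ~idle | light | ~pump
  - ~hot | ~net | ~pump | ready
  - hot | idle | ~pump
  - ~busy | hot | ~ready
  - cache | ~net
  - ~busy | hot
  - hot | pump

Case cache = True:
  Clause (~cache) is falsified — contradiction.
Case cache = False:
  (cache | ~door) forces door = False.
  (~idle) forces idle = False.
  (door | ~pump) forces pump = False.
  (cache | door | ready) forces ready = True.
  (~busy | idle | ~ready) forces busy = False.
  (busy | door | ~lock) forces lock = False.
  (light | lock | ~ready) forces light = True.
  (cache | lock | net) forces net = True.
  Clause (cache | ~net) is falsified — contradiction.
Both cases fail, so the formula is unsatisfiable.

UNSATISFIABLE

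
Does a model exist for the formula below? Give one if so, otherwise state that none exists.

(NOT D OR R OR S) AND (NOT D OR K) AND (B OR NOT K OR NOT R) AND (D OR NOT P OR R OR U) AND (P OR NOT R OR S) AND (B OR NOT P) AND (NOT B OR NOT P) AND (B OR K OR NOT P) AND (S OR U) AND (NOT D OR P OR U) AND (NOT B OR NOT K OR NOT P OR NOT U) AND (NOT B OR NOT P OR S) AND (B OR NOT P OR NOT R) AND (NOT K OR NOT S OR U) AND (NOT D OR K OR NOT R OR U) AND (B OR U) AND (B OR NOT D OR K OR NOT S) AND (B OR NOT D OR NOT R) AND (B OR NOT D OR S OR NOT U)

S=T, K=T, D=F, B=T, U=T, P=F, R=T

Set S = True.
Set K = True.
  then (NOT K OR NOT S OR U) forces U = True.
Set D = False.
Set B = True.
  then (NOT B OR NOT P) forces P = False.
Set R = True.
All clauses satisfied.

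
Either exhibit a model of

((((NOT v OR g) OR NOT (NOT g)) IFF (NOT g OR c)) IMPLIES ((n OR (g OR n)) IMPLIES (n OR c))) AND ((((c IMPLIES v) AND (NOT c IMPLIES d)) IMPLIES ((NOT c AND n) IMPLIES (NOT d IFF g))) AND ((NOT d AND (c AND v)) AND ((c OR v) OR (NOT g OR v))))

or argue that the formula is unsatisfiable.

g = True, v = True, c = True, n = False, d = False

  (((NOT v OR g) OR NOT (NOT g)) IFF (NOT g OR c)) IMPLIES ((n OR (g OR n)) IMPLIES (n OR c)) = True
    ((NOT v OR g) OR NOT (NOT g)) IFF (NOT g OR c) = True
      (NOT v OR g) OR NOT (NOT g) = True
        NOT v OR g = True
          NOT v = False
        NOT (NOT g) = True
          NOT g = False
      NOT g OR c = True
        NOT g = False
    (n OR (g OR n)) IMPLIES (n OR c) = True
      n OR (g OR n) = True
        g OR n = True
      n OR c = True
  (((c IMPLIES v) AND (NOT c IMPLIES d)) IMPLIES ((NOT c AND n) IMPLIES (NOT d IFF g))) AND ((NOT d AND (c AND v)) AND ((c OR v) OR (NOT g OR v))) = True
    ((c IMPLIES v) AND (NOT c IMPLIES d)) IMPLIES ((NOT c AND n) IMPLIES (NOT d IFF g)) = True
      (c IMPLIES v) AND (NOT c IMPLIES d) = True
        c IMPLIES v = True
        NOT c IMPLIES d = True
          NOT c = False
      (NOT c AND n) IMPLIES (NOT d IFF g) = True
        NOT c AND n = False
          NOT c = False
        NOT d IFF g = True
          NOT d = True
    (NOT d AND (c AND v)) AND ((c OR v) OR (NOT g OR v)) = True
      NOT d AND (c AND v) = True
        NOT d = True
        c AND v = True
      (c OR v) OR (NOT g OR v) = True
        c OR v = True
        NOT g OR v = True
          NOT g = False
Both conjuncts True, so the formula holds.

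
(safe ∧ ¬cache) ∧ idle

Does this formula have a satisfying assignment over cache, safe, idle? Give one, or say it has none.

cache=F, safe=T, idle=T

  safe ∧ ¬cache = True
    ¬cache = True
Both conjuncts True, so the formula holds.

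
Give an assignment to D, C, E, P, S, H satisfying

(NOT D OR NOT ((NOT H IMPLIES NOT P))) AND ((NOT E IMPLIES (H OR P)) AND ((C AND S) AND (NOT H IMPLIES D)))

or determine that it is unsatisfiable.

D = False, C = True, E = True, P = False, S = True, H = True

  NOT D OR NOT ((NOT H IMPLIES NOT P)) = True
    NOT D = True
    NOT ((NOT H IMPLIES NOT P)) = False
      NOT H IMPLIES NOT P = True
        NOT H = False
        NOT P = True
  (NOT E IMPLIES (H OR P)) AND ((C AND S) AND (NOT H IMPLIES D)) = True
    NOT E IMPLIES (H OR P) = True
      NOT E = False
      H OR P = True
    (C AND S) AND (NOT H IMPLIES D) = True
      C AND S = True
      NOT H IMPLIES D = True
        NOT H = False
Both conjuncts True, so the formula holds.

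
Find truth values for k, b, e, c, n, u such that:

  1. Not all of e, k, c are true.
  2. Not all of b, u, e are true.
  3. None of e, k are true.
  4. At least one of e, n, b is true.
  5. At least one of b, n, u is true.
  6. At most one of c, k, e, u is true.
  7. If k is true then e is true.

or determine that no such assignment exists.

k = False, b = True, e = False, c = False, n = False, u = True

  (1) {e, k, c}: 0/3 true — not all ✓
  (2) {b, u, e}: 2/3 true — not all ✓
  (3) {e, k}: 0 true — none ✓
  (4) {e, n, b}: 1 true — at least one ✓
  (5) {b, n, u}: 2 true — at least one ✓
  (6) {c, k, e, u}: 1 true — at most one ✓
  (7) k=F ⇒ e: vacuous ✓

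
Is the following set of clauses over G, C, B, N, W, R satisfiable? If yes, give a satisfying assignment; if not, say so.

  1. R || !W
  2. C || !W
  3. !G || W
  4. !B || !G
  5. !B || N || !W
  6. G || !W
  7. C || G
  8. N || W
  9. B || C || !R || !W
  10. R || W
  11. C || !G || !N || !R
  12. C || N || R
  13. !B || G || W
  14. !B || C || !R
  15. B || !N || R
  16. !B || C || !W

G = False, C = True, B = False, N = True, W = False, R = True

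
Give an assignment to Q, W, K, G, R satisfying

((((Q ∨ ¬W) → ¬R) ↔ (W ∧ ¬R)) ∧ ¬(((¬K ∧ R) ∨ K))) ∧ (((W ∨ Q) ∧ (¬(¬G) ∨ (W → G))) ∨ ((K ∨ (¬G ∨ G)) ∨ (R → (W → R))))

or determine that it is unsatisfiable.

Q = False, W = True, K = False, G = False, R = False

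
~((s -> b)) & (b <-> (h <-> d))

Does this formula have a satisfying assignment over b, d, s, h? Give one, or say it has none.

b = False, d = False, s = True, h = True

  ~((s -> b)) = True
    s -> b = False
  b <-> (h <-> d) = True
    h <-> d = False
Both conjuncts True, so the formula holds.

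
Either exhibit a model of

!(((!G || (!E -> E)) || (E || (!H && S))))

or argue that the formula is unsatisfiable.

E = False, S = False, G = True, H = False

  !(((!G || (!E -> E)) || (E || (!H && S)))) = True
    (!G || (!E -> E)) || (E || (!H && S)) = False
      !G || (!E -> E) = False
        !G = False
        !E -> E = False
          !E = True
      E || (!H && S) = False
        !H && S = False
          !H = True
The formula evaluates to True.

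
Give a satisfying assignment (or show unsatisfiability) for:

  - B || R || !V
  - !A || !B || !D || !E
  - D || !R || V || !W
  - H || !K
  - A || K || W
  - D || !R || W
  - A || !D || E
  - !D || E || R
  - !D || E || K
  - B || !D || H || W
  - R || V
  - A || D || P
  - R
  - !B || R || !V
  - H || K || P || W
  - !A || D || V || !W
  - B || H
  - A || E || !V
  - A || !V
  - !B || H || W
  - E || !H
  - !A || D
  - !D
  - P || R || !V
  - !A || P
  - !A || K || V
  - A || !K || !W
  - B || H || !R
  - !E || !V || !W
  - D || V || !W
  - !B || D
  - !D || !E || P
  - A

Unsatisfiable — no assignment works.

Case A = True:
  (R) forces R = True.
  (!A || D) forces D = True.
  Clause (!D) is falsified — contradiction.
Case A = False:
  Clause (A) is falsified — contradiction.
Both cases fail, so the formula is unsatisfiable.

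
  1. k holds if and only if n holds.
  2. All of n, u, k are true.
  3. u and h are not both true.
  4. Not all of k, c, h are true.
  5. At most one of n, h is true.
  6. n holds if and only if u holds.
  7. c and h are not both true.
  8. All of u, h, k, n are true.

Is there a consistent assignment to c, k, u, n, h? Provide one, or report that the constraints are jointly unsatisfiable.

Case h = True:
  (2) forces n = True.
  Constraint (5) is violated (n=T, h=T) — contradiction.
Case h = False:
  Constraint (8) is violated (h=F) — contradiction.
Both cases fail — unsatisfiable.

Unsatisfiable — no assignment works.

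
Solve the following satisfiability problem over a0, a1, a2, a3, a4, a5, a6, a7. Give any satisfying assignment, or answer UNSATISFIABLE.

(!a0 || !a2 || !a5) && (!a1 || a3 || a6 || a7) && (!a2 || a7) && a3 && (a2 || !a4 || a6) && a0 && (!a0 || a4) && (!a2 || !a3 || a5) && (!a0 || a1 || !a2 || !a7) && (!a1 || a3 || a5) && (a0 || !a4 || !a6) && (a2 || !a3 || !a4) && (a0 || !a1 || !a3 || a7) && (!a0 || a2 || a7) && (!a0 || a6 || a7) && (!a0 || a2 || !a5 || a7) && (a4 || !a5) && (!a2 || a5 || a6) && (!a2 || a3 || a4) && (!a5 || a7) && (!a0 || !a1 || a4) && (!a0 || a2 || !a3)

Case a0 = True:
  (a3) forces a3 = True.
  (!a0 || a4) forces a4 = True.
  (a2 || !a3 || !a4) forces a2 = True.
  (!a0 || !a2 || !a5) forces a5 = False.
  Clause (!a2 || !a3 || a5) is falsified — contradiction.
Case a0 = False:
  Clause (a0) is falsified — contradiction.
Both cases fail, so the formula is unsatisfiable.

The formula is unsatisfiable.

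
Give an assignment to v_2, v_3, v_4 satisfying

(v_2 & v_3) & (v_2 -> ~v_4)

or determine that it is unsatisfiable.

v_2=T, v_3=T, v_4=F

  v_2 & v_3 = True
  v_2 -> ~v_4 = True
    ~v_4 = True
Both conjuncts True, so the formula holds.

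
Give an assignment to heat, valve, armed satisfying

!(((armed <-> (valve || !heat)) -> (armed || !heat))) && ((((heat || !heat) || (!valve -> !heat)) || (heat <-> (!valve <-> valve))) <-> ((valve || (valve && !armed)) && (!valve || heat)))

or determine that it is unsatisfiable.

Case heat = True: the formula simplifies to !(((armed <-> valve) -> armed)) && (valve || (valve && !armed)).
  valve = True: simplifies to !((armed -> armed)).
    armed = True: this becomes !((True -> True)) = False.
    armed = False: this becomes !((False -> False)) = False.
  valve = False: the conjunct valve || (valve && !armed) becomes False || (False && !armed) = False.
Case heat = False: the conjunct !(((armed <-> (valve || !heat)) -> (armed || !heat))) becomes !((armed -> True)) = False.
Both cases fail — unsatisfiable.

Unsatisfiable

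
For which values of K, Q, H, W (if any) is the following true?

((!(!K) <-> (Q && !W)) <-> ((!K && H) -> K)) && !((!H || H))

The conjunct !((!H || H)) is unsatisfiable on its own:
  H=F: evaluates to False.
  H=T: evaluates to False.
So the whole conjunction is unsatisfiable.

Unsatisfiable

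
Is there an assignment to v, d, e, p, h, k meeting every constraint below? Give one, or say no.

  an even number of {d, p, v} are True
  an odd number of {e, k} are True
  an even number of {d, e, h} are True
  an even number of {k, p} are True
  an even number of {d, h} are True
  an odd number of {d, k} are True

v = True, d = False, e = False, p = True, h = False, k = True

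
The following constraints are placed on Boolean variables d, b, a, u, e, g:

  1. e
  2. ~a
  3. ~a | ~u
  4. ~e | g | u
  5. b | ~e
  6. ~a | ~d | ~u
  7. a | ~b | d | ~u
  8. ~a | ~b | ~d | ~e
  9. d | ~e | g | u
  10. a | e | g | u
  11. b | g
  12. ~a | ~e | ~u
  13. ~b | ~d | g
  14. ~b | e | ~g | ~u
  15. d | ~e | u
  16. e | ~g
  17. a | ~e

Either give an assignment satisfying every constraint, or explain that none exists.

Case a = True:
  Clause (~a) is falsified — contradiction.
Case a = False:
  (e) forces e = True.
  Clause (a | ~e) is falsified — contradiction.
Both cases fail, so the formula is unsatisfiable.

The formula is unsatisfiable.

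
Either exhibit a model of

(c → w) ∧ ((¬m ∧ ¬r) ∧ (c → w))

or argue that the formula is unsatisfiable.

c = False, r = False, m = False, w = False

  c → w = True
  (¬m ∧ ¬r) ∧ (c → w) = True
    ¬m ∧ ¬r = True
      ¬m = True
      ¬r = True
    c → w = True
Both conjuncts True, so the formula holds.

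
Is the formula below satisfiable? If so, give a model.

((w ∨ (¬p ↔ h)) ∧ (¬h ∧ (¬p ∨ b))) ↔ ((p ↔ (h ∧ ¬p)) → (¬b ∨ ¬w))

h=F, b=F, p=F, w=T

  ((w ∨ (¬p ↔ h)) ∧ (¬h ∧ (¬p ∨ b))) ↔ ((p ↔ (h ∧ ¬p)) → (¬b ∨ ¬w)) = True
    (w ∨ (¬p ↔ h)) ∧ (¬h ∧ (¬p ∨ b)) = True
      w ∨ (¬p ↔ h) = True
        ¬p ↔ h = False
          ¬p = True
      ¬h ∧ (¬p ∨ b) = True
        ¬h = True
        ¬p ∨ b = True
          ¬p = True
    (p ↔ (h ∧ ¬p)) → (¬b ∨ ¬w) = True
      p ↔ (h ∧ ¬p) = True
        h ∧ ¬p = False
          ¬p = True
      ¬b ∨ ¬w = True
        ¬b = True
        ¬w = False
The formula evaluates to True.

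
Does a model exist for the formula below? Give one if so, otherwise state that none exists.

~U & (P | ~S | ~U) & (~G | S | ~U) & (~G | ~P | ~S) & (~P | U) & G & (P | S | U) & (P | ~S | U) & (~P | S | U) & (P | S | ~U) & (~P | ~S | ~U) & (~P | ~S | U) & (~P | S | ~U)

UNSATISFIABLE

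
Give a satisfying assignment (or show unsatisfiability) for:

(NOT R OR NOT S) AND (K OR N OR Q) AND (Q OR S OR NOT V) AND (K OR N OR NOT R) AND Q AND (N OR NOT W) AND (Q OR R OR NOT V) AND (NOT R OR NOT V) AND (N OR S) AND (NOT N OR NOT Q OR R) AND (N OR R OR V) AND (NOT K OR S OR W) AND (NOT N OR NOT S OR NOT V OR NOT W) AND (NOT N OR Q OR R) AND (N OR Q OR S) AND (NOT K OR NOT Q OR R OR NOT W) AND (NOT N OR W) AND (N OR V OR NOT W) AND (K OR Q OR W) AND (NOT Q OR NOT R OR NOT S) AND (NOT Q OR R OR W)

R = True, K = True, W = True, V = False, S = False, N = True, Q = True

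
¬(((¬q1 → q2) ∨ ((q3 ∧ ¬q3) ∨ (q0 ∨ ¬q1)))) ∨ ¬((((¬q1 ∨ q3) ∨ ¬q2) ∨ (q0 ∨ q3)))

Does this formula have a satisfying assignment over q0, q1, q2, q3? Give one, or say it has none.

q0: False, q1: True, q2: True, q3: False

  ¬(((¬q1 → q2) ∨ ((q3 ∧ ¬q3) ∨ (q0 ∨ ¬q1)))) ∨ ¬((((¬q1 ∨ q3) ∨ ¬q2) ∨ (q0 ∨ q3))) = True
    ¬(((¬q1 → q2) ∨ ((q3 ∧ ¬q3) ∨ (q0 ∨ ¬q1)))) = False
      (¬q1 → q2) ∨ ((q3 ∧ ¬q3) ∨ (q0 ∨ ¬q1)) = True
        ¬q1 → q2 = True
          ¬q1 = False
        (q3 ∧ ¬q3) ∨ (q0 ∨ ¬q1) = False
          q3 ∧ ¬q3 = False
            ¬q3 = True
          q0 ∨ ¬q1 = False
            ¬q1 = False
    ¬((((¬q1 ∨ q3) ∨ ¬q2) ∨ (q0 ∨ q3))) = True
      ((¬q1 ∨ q3) ∨ ¬q2) ∨ (q0 ∨ q3) = False
        (¬q1 ∨ q3) ∨ ¬q2 = False
          ¬q1 ∨ q3 = False
            ¬q1 = False
          ¬q2 = False
        q0 ∨ q3 = False
The formula evaluates to True.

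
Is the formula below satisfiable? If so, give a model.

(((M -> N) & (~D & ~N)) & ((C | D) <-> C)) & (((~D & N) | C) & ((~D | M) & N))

Unsatisfiable

Case N = True: the conjunct ~N is False.
Case N = False: the conjunct N is False.
Both cases fail — unsatisfiable.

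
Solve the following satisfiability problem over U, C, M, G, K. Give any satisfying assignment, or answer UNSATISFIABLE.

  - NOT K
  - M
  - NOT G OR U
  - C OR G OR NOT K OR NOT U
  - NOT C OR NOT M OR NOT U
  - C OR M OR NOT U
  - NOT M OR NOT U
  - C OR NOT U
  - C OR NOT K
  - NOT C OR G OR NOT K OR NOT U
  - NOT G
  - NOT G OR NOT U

U = False, C = True, M = True, G = False, K = False

Unit clause (NOT K) forces K = False.
Unit clause (M) forces M = True.
In (NOT M OR NOT U) only NOT U is left, so U = False.
Unit clause (NOT G) forces G = False.
Set C = True.
All clauses satisfied.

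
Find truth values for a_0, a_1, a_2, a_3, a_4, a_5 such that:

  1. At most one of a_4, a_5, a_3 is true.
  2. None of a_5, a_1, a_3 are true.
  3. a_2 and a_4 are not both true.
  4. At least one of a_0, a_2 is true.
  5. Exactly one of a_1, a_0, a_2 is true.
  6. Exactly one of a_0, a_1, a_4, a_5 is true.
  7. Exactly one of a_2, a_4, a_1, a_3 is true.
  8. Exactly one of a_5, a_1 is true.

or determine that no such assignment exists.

Case a_1 = True:
  Constraint (2) is violated (a_1=T) — contradiction.
Case a_1 = False:
  (2) forces a_5 = False.
  Constraint (8) is violated (a_5=F, a_1=F) — contradiction.
Both cases fail — unsatisfiable.

Unsatisfiable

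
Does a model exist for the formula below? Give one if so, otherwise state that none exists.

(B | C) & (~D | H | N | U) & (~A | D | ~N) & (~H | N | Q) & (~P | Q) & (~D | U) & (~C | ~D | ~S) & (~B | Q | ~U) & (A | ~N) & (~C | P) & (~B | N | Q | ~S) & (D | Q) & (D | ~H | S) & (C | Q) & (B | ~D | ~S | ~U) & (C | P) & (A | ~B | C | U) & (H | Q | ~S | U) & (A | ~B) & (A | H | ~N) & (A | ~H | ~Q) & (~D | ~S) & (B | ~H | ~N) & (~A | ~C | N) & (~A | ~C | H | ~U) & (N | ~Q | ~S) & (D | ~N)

Q = True; S = False; P = True; U = True; C = False; A = True; B = True; D = True; N = False; H = True

Try Q = False:
  (~P | Q) forces P = False.
  (~C | P) forces C = False.
  clause (C | Q) is falsified — backtrack.
So Q = True.
Set S = False.
Set P = True.
Set U = True.
Set C = False.
  then (B | C) forces B = True.
  then (A | ~B) forces A = True.
Set D = True.
Set N = False.
Set H = True.
All clauses satisfied.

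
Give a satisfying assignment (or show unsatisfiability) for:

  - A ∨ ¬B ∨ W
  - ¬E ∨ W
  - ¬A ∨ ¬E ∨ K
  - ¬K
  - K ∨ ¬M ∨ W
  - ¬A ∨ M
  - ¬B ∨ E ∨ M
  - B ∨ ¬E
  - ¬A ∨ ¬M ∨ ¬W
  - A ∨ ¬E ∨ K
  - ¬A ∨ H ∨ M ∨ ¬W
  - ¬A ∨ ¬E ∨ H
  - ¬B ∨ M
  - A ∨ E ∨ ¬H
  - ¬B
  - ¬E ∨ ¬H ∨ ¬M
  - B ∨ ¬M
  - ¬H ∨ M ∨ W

W = False, E = False, H = False, B = False, K = False, A = False, M = False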